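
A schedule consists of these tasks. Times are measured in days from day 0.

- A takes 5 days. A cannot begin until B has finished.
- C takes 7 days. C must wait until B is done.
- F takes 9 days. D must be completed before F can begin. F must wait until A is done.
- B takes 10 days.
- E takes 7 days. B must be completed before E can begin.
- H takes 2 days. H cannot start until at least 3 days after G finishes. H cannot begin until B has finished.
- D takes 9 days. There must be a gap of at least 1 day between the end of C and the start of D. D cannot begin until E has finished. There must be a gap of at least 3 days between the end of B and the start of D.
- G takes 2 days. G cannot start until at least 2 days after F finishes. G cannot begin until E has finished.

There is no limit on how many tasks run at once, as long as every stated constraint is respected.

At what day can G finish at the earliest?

B can start immediately at day 0; it finishes at day 10.
E waits on B (finishes day 10), so it starts at day 10 and finishes at 10 + 7 = day 17.
C cannot begin until B (finishes day 10). It runs from day 10 to 10 + 7 = day 17.
D has to wait for C (finishes day 17, plus 1-day gap → day 18); E (finishes day 17); B (finishes day 10, plus 3-day gap → day 13). The latest of these is day 18, so D runs day 18 to 18 + 9 = day 27.
A waits on B (finishes day 10), so it starts at day 10 and finishes at 10 + 5 = day 15.
For F: D (finishes day 27); A (finishes day 15). Taking the maximum gives a start of day 27, and it finishes at 27 + 9 = day 36.
G cannot start until F (finishes day 36, plus 2-day gap → day 38); E (finishes day 17). The controlling bound is day 38, so G finishes at 38 + 2 = day 40.

40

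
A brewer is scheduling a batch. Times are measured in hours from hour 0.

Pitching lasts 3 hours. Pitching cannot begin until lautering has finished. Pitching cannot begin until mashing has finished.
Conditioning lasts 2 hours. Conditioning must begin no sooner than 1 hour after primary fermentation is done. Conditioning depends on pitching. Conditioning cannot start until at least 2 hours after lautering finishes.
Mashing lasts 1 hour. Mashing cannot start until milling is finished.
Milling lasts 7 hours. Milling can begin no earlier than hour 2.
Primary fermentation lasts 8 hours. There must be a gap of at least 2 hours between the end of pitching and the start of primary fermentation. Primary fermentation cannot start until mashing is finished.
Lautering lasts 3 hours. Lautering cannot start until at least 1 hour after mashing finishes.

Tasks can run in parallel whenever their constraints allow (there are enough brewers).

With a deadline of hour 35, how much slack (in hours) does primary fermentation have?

After its own release at hour 2, milling can start at hour 2 and finishes at hour 9.
Mashing waits on milling (finishes hour 9), so it starts at hour 9 and finishes at 9 + 1 = hour 10.
After mashing (finishes hour 10, plus 1-hour gap → hour 11), lautering can start at hour 11 and finishes at hour 14.
For pitching: lautering (finishes hour 14); mashing (finishes hour 10). Taking the maximum gives a start of hour 14, and it finishes at 14 + 3 = hour 17.
Primary fermentation has to wait for pitching (finishes hour 17, plus 2-hour gap → hour 19); mashing (finishes hour 10). The latest of these is hour 19, so primary fermentation runs hour 19 to 19 + 8 = hour 27.

Working backward from the deadline:
Conditioning must finish by hour 35; it takes 2 hours, so it must start by 35 − 2 = hour 33.
Primary fermentation feeds into conditioning (must start by hour 33, minus 1-hour gap → hour 32); so primary fermentation must finish by hour 32 and therefore start by hour 24.
So primary fermentation can start as early as hour 19 and as late as hour 24, giving 24 − 19 = 5 hours of slack.

5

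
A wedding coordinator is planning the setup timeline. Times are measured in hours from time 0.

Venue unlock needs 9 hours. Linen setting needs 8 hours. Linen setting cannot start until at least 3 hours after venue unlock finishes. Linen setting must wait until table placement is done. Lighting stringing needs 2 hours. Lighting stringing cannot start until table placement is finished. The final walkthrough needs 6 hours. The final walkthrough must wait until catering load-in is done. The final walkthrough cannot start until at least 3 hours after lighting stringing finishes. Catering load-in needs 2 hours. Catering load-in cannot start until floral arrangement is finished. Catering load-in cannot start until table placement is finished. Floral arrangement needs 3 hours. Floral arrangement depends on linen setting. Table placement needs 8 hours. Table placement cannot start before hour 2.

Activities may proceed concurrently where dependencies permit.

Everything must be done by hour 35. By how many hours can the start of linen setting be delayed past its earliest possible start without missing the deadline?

After its own release at hour 2, table placement can start at hour 2 and finishes at hour 10.
Nothing blocks venue unlock, so it runs from hour 0 to hour 9.
Linen setting has to wait for venue unlock (finishes hour 9, plus 3-hour gap → hour 12); table placement (finishes hour 10). The latest of these is hour 12, so linen setting runs hour 12 to 12 + 8 = hour 20.

Working backward from the deadline:
The final walkthrough must finish by hour 35; it takes 6 hours, so it must start by 35 − 6 = hour 29.
Catering load-in feeds into the final walkthrough (must start by hour 29); so catering load-in must finish by hour 29 and therefore start by hour 27.
Floral arrangement must finish before catering load-in (must start by hour 27). With a 3-hour duration, floral arrangement must start by 27 − 3 = hour 24.
Since floral arrangement (must start by hour 24) depends on it, linen setting must finish by hour 24. Backing off its 8-hour duration gives a latest start of hour 16.
So linen setting can start as early as hour 12 and as late as hour 16, giving 16 − 12 = 4 hours of slack.

4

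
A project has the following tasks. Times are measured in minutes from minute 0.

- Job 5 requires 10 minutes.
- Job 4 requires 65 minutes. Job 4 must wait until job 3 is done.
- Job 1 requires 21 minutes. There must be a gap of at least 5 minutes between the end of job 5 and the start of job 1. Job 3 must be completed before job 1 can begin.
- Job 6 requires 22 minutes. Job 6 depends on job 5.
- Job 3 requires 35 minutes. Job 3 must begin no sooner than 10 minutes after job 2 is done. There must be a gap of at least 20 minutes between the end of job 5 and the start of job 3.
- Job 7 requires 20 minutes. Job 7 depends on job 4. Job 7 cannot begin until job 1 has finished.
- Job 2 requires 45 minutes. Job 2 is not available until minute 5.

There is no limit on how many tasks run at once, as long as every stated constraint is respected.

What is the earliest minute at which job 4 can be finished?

160

Job 5 has no prerequisites, so it starts at minute 0 and finishes at minute 10.
Job 2 waits on its own release at minute 5, so it starts at minute 5 and finishes at 5 + 45 = minute 50.
Job 3 cannot start until job 2 (finishes minute 50, plus 10-minute gap → minute 60); job 5 (finishes minute 10, plus 20-minute gap → minute 30). The controlling bound is minute 60, so job 3 finishes at 60 + 35 = minute 95.
After job 3 (finishes minute 95), job 4 can start at minute 95 and finishes at minute 160.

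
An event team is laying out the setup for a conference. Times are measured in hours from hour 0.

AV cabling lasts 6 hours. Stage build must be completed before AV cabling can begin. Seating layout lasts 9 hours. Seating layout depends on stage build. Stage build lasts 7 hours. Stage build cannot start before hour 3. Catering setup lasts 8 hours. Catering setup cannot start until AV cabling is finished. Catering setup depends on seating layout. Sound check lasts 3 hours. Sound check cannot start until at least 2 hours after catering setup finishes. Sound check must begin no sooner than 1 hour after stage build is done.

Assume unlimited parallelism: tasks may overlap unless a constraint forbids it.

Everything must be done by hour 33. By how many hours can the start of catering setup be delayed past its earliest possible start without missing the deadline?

Stage build cannot begin until its own release at hour 3. It runs from hour 3 to 3 + 7 = hour 10.
Seating layout waits on stage build (finishes hour 10), so it starts at hour 10 and finishes at 10 + 9 = hour 19.
AV cabling waits on stage build (finishes hour 10), so it starts at hour 10 and finishes at 10 + 6 = hour 16.
Catering setup needs all of AV cabling (finishes hour 16); seating layout (finishes hour 19). That puts its earliest start at hour 19; it finishes at 19 + 8 = hour 27.

Working backward from the deadline:
Sound check has no dependents, so it just needs to finish by hour 33. Starting by 33 − 3 = hour 30 achieves that.
Catering setup must finish before sound check (must start by hour 30, minus 2-hour gap → hour 28). With an 8-hour duration, catering setup must start by 28 − 8 = hour 20.
So catering setup can start as early as hour 19 and as late as hour 20, giving 20 − 19 = 1 hour of slack.

1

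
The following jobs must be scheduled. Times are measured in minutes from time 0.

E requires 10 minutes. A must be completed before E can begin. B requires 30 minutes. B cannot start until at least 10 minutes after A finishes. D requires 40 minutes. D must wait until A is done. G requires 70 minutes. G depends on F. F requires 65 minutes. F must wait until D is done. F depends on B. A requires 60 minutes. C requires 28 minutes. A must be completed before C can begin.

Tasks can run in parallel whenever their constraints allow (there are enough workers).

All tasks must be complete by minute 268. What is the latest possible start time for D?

93

To finish by minute 268, G (duration 70) must start no later than minute 198.
F has to be done before G (must start by minute 198). That means finishing by minute 198, i.e. starting by 198 − 65 = minute 133.
D has to be done before F (must start by minute 133). That means finishing by minute 133, i.e. starting by 133 − 40 = minute 93.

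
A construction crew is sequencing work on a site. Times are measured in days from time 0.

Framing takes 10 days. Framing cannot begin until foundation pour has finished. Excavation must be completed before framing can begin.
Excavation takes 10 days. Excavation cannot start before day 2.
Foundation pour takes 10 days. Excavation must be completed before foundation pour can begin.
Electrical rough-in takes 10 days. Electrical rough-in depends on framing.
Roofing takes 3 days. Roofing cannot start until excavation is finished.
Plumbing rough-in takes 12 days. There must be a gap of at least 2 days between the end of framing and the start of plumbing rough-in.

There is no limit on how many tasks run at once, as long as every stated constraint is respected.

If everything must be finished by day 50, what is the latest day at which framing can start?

Nothing follows plumbing rough-in; the deadline of day 50 is its only limit. It must start by 50 − 12 = day 38.
To finish by day 50, electrical rough-in (duration 10) must start no later than day 40.
Framing has several dependents: plumbing rough-in (must start by day 38, minus 2-day gap → day 36); electrical rough-in (must start by day 40). The earliest of those limits is day 36, so framing must start by 36 − 10 = day 26.

26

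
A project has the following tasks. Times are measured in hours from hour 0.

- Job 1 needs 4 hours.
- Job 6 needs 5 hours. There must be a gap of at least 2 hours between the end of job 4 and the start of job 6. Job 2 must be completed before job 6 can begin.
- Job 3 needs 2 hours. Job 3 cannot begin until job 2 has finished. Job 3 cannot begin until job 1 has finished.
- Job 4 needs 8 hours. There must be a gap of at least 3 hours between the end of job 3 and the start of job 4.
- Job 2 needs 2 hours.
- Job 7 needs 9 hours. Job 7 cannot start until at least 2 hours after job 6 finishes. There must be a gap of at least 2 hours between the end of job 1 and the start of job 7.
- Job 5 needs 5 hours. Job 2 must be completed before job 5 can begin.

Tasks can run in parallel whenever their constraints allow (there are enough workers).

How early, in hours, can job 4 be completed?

Nothing blocks job 2, so it runs from hour 0 to hour 2.
Job 1 can start immediately at hour 0; it finishes at hour 4.
Job 3 cannot start until job 2 (finishes hour 2); job 1 (finishes hour 4). The controlling bound is hour 4, so job 3 finishes at 4 + 2 = hour 6.
After job 3 (finishes hour 6, plus 3-hour gap → hour 9), job 4 can start at hour 9 and finishes at hour 17.

17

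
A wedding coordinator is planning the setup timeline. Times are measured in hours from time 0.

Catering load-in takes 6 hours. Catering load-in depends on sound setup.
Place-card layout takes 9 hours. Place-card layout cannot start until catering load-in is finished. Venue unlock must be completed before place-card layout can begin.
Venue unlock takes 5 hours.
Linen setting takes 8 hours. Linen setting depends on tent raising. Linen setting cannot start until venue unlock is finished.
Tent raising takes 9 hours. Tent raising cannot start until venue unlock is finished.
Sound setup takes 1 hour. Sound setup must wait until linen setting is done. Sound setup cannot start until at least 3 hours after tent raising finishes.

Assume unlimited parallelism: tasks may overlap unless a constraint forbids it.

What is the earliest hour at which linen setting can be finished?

22

Venue unlock can start immediately at hour 0; it finishes at hour 5.
After venue unlock (finishes hour 5), tent raising can start at hour 5 and finishes at hour 14.
For linen setting: tent raising (finishes hour 14); venue unlock (finishes hour 5). Taking the maximum gives a start of hour 14, and it finishes at 14 + 8 = hour 22.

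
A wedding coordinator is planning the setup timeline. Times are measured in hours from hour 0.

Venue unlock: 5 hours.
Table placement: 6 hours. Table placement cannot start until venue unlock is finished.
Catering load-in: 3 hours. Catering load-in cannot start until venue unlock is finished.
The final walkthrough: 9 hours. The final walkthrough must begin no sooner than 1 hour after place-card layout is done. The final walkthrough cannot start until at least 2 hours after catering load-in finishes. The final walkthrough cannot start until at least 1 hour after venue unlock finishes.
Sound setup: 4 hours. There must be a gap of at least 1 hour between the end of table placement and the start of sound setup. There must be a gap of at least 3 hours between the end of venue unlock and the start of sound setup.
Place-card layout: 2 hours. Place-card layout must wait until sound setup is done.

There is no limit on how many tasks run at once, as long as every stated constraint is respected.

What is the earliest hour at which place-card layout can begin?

16

Nothing blocks venue unlock, so it runs from hour 0 to hour 5.
Table placement waits on venue unlock (finishes hour 5), so it starts at hour 5 and finishes at 5 + 6 = hour 11.
For sound setup: table placement (finishes hour 11, plus 1-hour gap → hour 12); venue unlock (finishes hour 5, plus 3-hour gap → hour 8). Taking the maximum gives a start of hour 12, and it finishes at 12 + 4 = hour 16.
Place-card layout waits on sound setup (finishes hour 16), so the earliest it can start is hour 16.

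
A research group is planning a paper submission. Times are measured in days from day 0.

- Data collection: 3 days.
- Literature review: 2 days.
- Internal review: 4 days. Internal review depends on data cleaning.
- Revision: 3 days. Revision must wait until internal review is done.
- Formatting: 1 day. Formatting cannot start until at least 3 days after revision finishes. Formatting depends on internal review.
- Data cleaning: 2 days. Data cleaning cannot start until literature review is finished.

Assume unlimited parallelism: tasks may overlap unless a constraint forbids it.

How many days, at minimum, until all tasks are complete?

Data collection can start immediately at day 0; it finishes at day 3.
Nothing blocks literature review, so it runs from day 0 to day 2.
After literature review (finishes day 2), data cleaning can start at day 2 and finishes at day 4.
After data cleaning (finishes day 4), internal review can start at day 4 and finishes at day 8.
Revision cannot begin until internal review (finishes day 8). It runs from day 8 to 8 + 3 = day 11.
Formatting has to wait for revision (finishes day 11, plus 3-day gap → day 14); internal review (finishes day 8). The latest of these is day 14, so formatting runs day 14 to 14 + 1 = day 15.
All tasks are finished once the last one completes. Finish times: Literature review at 2, Data collection at 3, Data cleaning at 4, Internal review at 8, Revision at 11, Formatting at 15. The latest is day 15.

15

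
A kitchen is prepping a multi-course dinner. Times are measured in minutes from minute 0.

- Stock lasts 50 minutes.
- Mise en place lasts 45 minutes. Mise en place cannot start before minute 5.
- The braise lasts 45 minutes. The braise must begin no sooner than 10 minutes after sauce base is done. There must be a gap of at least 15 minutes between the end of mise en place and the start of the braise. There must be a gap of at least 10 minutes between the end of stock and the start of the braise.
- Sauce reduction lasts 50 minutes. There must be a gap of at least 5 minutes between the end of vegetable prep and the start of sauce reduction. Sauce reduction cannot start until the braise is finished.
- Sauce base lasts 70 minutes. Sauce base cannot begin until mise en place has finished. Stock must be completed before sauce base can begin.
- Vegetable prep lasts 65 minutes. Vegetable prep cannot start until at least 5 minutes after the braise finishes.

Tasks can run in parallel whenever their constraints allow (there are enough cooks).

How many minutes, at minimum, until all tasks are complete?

Stock has no prerequisites, so it starts at minute 0 and finishes at minute 50.
After its own release at minute 5, mise en place can start at minute 5 and finishes at minute 50.
Sauce base needs all of mise en place (finishes minute 50); stock (finishes minute 50). That puts its earliest start at minute 50; it finishes at 50 + 70 = minute 120.
The braise needs all of sauce base (finishes minute 120, plus 10-minute gap → minute 130); mise en place (finishes minute 50, plus 15-minute gap → minute 65); stock (finishes minute 50, plus 10-minute gap → minute 60). That puts its earliest start at minute 130; it finishes at 130 + 45 = minute 175.
Vegetable prep waits on the braise (finishes minute 175, plus 5-minute gap → minute 180), so it starts at minute 180 and finishes at 180 + 65 = minute 245.
Sauce reduction needs all of vegetable prep (finishes minute 245, plus 5-minute gap → minute 250); the braise (finishes minute 175). That puts its earliest start at minute 250; it finishes at 250 + 50 = minute 300.
All tasks are finished once the last one completes. Finish times: Mise en place at 50, Stock at 50, Sauce base at 120, The braise at 175, Vegetable prep at 245, Sauce reduction at 300. The latest is minute 300.

300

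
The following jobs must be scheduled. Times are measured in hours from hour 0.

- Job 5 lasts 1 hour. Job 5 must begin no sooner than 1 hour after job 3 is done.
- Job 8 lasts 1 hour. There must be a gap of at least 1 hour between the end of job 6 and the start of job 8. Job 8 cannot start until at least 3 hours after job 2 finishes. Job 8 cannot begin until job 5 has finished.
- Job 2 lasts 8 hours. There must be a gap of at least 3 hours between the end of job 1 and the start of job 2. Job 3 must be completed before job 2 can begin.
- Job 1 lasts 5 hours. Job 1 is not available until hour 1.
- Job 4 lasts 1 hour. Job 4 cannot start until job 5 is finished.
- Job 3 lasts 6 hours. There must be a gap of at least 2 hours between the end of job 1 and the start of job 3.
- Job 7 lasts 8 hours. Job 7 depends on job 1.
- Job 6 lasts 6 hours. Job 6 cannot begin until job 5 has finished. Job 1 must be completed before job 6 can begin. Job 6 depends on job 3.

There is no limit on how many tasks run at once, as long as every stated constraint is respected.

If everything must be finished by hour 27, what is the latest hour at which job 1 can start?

2

To finish by hour 27, job 8 (duration 1) must start no later than hour 26.
Job 2 has to be done before job 8 (must start by hour 26, minus 3-hour gap → hour 23). That means finishing by hour 23, i.e. starting by 23 − 8 = hour 15.
Job 4 must finish by hour 27; it takes 1 hour, so it must start by 27 − 1 = hour 26.
Job 6 has to be done before job 8 (must start by hour 26, minus 1-hour gap → hour 25). That means finishing by hour 25, i.e. starting by 25 − 6 = hour 19.
Job 5 feeds job 4 (must start by hour 26); job 6 (must start by hour 19); job 8 (must start by hour 26). Taking the minimum, job 5 must finish by hour 19 and start by 19 − 1 = hour 18.
Job 3 has several dependents: job 2 (must start by hour 15); job 5 (must start by hour 18, minus 1-hour gap → hour 17); job 6 (must start by hour 19). The earliest of those limits is hour 15, so job 3 must start by 15 − 6 = hour 9.
Nothing follows job 7; the deadline of hour 27 is its only limit. It must start by 27 − 8 = hour 19.
Job 1 has several dependents: job 2 (must start by hour 15, minus 3-hour gap → hour 12); job 3 (must start by hour 9, minus 2-hour gap → hour 7); job 6 (must start by hour 19); job 7 (must start by hour 19). The earliest of those limits is hour 7, so job 1 must start by 7 − 5 = hour 2.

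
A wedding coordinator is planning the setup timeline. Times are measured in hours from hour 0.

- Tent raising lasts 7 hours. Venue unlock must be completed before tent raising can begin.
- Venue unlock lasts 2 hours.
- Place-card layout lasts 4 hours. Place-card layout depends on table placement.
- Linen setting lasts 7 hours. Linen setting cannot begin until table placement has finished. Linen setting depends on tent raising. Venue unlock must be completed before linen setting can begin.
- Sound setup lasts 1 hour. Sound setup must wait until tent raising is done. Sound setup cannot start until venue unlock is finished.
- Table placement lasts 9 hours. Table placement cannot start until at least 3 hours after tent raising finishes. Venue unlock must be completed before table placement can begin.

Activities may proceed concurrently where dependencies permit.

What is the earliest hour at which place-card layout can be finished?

Venue unlock can start immediately at hour 0; it finishes at hour 2.
Tent raising cannot begin until venue unlock (finishes hour 2). It runs from hour 2 to 2 + 7 = hour 9.
Table placement has to wait for tent raising (finishes hour 9, plus 3-hour gap → hour 12); venue unlock (finishes hour 2). The latest of these is hour 12, so table placement runs hour 12 to 12 + 9 = hour 21.
After table placement (finishes hour 21), place-card layout can start at hour 21 and finishes at hour 25.

25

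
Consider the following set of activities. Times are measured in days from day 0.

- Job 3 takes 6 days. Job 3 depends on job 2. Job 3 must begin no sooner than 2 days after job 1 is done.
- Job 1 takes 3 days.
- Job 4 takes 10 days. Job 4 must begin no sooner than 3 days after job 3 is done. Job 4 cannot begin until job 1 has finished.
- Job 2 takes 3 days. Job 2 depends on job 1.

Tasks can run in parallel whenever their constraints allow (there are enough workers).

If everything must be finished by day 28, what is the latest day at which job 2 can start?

6

Job 4 must finish by day 28; it takes 10 days, so it must start by 28 − 10 = day 18.
Job 3 has to be done before job 4 (must start by day 18, minus 3-day gap → day 15). That means finishing by day 15, i.e. starting by 15 − 6 = day 9.
Job 2 must finish before job 3 (must start by day 9). With a 3-day duration, job 2 must start by 9 − 3 = day 6.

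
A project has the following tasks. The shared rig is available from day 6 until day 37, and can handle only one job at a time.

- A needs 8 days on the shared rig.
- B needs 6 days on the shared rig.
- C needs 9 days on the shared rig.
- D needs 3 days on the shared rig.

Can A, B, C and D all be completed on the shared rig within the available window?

Yes

The shared rig window is 37 − 6 = 31 days.
Running back to back, the jobs need 8 + 6 + 9 + 3 = 26 days on the shared rig.
Since 26 ≤ 31, they fit within the window.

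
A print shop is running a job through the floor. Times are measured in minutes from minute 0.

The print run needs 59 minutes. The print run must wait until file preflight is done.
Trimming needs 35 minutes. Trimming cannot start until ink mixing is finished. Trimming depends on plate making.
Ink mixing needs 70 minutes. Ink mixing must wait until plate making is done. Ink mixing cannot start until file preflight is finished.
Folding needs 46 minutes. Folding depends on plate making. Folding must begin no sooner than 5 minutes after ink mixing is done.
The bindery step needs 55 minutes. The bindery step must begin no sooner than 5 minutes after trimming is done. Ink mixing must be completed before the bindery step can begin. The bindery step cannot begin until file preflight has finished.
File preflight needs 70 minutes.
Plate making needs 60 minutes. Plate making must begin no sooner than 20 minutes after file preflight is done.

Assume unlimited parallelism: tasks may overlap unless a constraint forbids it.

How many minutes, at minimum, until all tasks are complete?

File preflight has no prerequisites, so it starts at minute 0 and finishes at minute 70.
The print run cannot begin until file preflight (finishes minute 70). It runs from minute 70 to 70 + 59 = minute 129.
After file preflight (finishes minute 70, plus 20-minute gap → minute 90), plate making can start at minute 90 and finishes at minute 150.
For ink mixing: plate making (finishes minute 150); file preflight (finishes minute 70). Taking the maximum gives a start of minute 150, and it finishes at 150 + 70 = minute 220.
Folding cannot start until plate making (finishes minute 150); ink mixing (finishes minute 220, plus 5-minute gap → minute 225). The controlling bound is minute 225, so folding finishes at 225 + 46 = minute 271.
Trimming needs all of ink mixing (finishes minute 220); plate making (finishes minute 150). That puts its earliest start at minute 220; it finishes at 220 + 35 = minute 255.
The bindery step has to wait for trimming (finishes minute 255, plus 5-minute gap → minute 260); ink mixing (finishes minute 220); file preflight (finishes minute 70). The latest of these is minute 260, so the bindery step runs minute 260 to 260 + 55 = minute 315.
All tasks are finished once the last one completes. Finish times: File preflight at 70, Plate making at 150, Ink mixing at 220, The print run at 129, Trimming at 255, Folding at 271, The bindery step at 315. The latest is minute 315.

315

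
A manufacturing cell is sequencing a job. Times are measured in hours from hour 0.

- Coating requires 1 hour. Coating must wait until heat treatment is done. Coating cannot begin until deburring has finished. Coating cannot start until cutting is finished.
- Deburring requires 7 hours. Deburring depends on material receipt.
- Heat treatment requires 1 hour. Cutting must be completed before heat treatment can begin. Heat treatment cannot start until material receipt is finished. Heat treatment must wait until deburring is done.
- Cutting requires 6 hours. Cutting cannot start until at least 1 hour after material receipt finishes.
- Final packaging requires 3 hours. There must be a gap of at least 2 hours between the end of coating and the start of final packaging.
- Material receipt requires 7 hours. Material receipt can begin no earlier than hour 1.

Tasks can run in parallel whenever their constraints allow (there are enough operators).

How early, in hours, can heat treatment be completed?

16

Material receipt waits on its own release at hour 1, so it starts at hour 1 and finishes at 1 + 7 = hour 8.
Deburring waits on material receipt (finishes hour 8), so it starts at hour 8 and finishes at 8 + 7 = hour 15.
Cutting cannot begin until material receipt (finishes hour 8, plus 1-hour gap → hour 9). It runs from hour 9 to 9 + 6 = hour 15.
For heat treatment: cutting (finishes hour 15); material receipt (finishes hour 8); deburring (finishes hour 15). Taking the maximum gives a start of hour 15, and it finishes at 15 + 1 = hour 16.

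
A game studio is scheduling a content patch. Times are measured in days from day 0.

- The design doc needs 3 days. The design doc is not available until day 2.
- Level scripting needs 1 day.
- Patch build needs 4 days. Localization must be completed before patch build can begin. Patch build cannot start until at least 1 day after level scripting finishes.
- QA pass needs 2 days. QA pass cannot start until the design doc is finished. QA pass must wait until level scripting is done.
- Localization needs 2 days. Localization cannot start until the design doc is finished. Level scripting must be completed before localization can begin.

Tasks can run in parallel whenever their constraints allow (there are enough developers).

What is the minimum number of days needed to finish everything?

11

Level scripting has no prerequisites, so it starts at day 0 and finishes at day 1.
The design doc waits on its own release at day 2, so it starts at day 2 and finishes at 2 + 3 = day 5.
QA pass has to wait for the design doc (finishes day 5); level scripting (finishes day 1). The latest of these is day 5, so QA pass runs day 5 to 5 + 2 = day 7.
For localization: the design doc (finishes day 5); level scripting (finishes day 1). Taking the maximum gives a start of day 5, and it finishes at 5 + 2 = day 7.
Patch build has to wait for localization (finishes day 7); level scripting (finishes day 1, plus 1-day gap → day 2). The latest of these is day 7, so patch build runs day 7 to 7 + 4 = day 11.
All tasks are finished once the last one completes. Finish times: The design doc at 5, Level scripting at 1, Localization at 7, QA pass at 7, Patch build at 11. The latest is day 11.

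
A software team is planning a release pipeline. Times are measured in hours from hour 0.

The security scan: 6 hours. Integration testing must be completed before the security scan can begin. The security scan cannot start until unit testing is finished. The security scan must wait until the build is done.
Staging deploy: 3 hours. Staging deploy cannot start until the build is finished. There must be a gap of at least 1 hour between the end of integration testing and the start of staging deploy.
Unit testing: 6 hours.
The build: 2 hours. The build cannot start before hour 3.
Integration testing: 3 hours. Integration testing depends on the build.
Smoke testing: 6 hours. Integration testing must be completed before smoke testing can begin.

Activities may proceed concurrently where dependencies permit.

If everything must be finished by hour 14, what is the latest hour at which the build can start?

Nothing follows the security scan; the deadline of hour 14 is its only limit. It must start by 14 − 6 = hour 8.
Staging deploy has no dependents, so it just needs to finish by hour 14. Starting by 14 − 3 = hour 11 achieves that.
Nothing follows smoke testing; the deadline of hour 14 is its only limit. It must start by 14 − 6 = hour 8.
Integration testing feeds the security scan (must start by hour 8); staging deploy (must start by hour 11, minus 1-hour gap → hour 10); smoke testing (must start by hour 8). Taking the minimum, integration testing must finish by hour 8 and start by 8 − 3 = hour 5.
The build must finish in time for integration testing (must start by hour 5); the security scan (must start by hour 8); staging deploy (must start by hour 11). The tightest is hour 5, so the build must start by 5 − 2 = hour 3.

3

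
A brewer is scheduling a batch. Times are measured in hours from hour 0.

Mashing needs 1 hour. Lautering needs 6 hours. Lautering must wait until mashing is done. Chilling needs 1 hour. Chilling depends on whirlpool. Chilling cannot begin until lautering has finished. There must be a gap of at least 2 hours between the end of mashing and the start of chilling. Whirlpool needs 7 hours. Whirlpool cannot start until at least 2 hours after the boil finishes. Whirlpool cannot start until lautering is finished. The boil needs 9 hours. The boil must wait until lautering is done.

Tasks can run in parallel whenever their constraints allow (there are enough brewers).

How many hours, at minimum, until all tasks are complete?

26

Mashing has no prerequisites, so it starts at hour 0 and finishes at hour 1.
After mashing (finishes hour 1), lautering can start at hour 1 and finishes at hour 7.
After lautering (finishes hour 7), the boil can start at hour 7 and finishes at hour 16.
Whirlpool needs all of the boil (finishes hour 16, plus 2-hour gap → hour 18); lautering (finishes hour 7). That puts its earliest start at hour 18; it finishes at 18 + 7 = hour 25.
Chilling has to wait for whirlpool (finishes hour 25); lautering (finishes hour 7); mashing (finishes hour 1, plus 2-hour gap → hour 3). The latest of these is hour 25, so chilling runs hour 25 to 25 + 1 = hour 26.
All tasks are finished once the last one completes. Finish times: Mashing at 1, Lautering at 7, The boil at 16, Whirlpool at 25, Chilling at 26. The latest is hour 26.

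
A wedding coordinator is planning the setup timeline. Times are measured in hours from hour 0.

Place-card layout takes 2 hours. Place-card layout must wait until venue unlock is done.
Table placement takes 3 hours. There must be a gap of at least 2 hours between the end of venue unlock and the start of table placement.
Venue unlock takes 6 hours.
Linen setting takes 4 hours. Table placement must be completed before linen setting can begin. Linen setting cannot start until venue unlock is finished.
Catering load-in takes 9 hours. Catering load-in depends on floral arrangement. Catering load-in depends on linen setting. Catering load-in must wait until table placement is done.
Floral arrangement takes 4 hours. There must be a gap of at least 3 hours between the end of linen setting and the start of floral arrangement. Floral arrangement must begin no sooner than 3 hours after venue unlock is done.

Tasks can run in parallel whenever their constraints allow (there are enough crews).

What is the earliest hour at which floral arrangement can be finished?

Venue unlock can start immediately at hour 0; it finishes at hour 6.
Table placement waits on venue unlock (finishes hour 6, plus 2-hour gap → hour 8), so it starts at hour 8 and finishes at 8 + 3 = hour 11.
For linen setting: table placement (finishes hour 11); venue unlock (finishes hour 6). Taking the maximum gives a start of hour 11, and it finishes at 11 + 4 = hour 15.
Floral arrangement needs all of linen setting (finishes hour 15, plus 3-hour gap → hour 18); venue unlock (finishes hour 6, plus 3-hour gap → hour 9). That puts its earliest start at hour 18; it finishes at 18 + 4 = hour 22.

22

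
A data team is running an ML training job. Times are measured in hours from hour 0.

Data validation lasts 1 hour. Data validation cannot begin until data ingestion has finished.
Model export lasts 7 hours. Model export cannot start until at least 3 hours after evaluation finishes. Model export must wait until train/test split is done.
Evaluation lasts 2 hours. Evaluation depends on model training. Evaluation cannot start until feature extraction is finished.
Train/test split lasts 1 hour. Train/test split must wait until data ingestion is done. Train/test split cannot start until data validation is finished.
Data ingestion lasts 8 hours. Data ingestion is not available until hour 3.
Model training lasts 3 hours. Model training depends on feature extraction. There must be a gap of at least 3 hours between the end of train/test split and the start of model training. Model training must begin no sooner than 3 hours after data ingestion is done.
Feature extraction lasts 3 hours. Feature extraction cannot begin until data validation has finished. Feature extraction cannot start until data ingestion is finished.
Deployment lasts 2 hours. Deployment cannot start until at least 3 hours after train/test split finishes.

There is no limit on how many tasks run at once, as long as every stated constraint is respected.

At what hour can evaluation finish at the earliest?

Data ingestion waits on its own release at hour 3, so it starts at hour 3 and finishes at 3 + 8 = hour 11.
After data ingestion (finishes hour 11), data validation can start at hour 11 and finishes at hour 12.
Train/test split needs all of data ingestion (finishes hour 11); data validation (finishes hour 12). That puts its earliest start at hour 12; it finishes at 12 + 1 = hour 13.
Feature extraction cannot start until data validation (finishes hour 12); data ingestion (finishes hour 11). The controlling bound is hour 12, so feature extraction finishes at 12 + 3 = hour 15.
Model training has to wait for feature extraction (finishes hour 15); train/test split (finishes hour 13, plus 3-hour gap → hour 16); data ingestion (finishes hour 11, plus 3-hour gap → hour 14). The latest of these is hour 16, so model training runs hour 16 to 16 + 3 = hour 19.
Evaluation has to wait for model training (finishes hour 19); feature extraction (finishes hour 15). The latest of these is hour 19, so evaluation runs hour 19 to 19 + 2 = hour 21.

21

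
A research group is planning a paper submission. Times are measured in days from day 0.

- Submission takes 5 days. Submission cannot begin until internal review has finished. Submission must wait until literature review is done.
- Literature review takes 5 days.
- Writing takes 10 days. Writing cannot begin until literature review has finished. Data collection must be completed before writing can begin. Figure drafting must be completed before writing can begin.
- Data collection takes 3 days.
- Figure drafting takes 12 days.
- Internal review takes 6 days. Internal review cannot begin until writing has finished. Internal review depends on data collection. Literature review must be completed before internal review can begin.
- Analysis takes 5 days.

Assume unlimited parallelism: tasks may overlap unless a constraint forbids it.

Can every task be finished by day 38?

Figure drafting has no prerequisites, so it starts at day 0 and finishes at day 12.
Nothing blocks analysis, so it runs from day 0 to day 5.
Data collection can start immediately at day 0; it finishes at day 3.
Nothing blocks literature review, so it runs from day 0 to day 5.
For writing: literature review (finishes day 5); data collection (finishes day 3); figure drafting (finishes day 12). Taking the maximum gives a start of day 12, and it finishes at 12 + 10 = day 22.
Internal review has to wait for writing (finishes day 22); data collection (finishes day 3); literature review (finishes day 5). The latest of these is day 22, so internal review runs day 22 to 22 + 6 = day 28.
Submission has to wait for internal review (finishes day 28); literature review (finishes day 5). The latest of these is day 28, so submission runs day 28 to 28 + 5 = day 33.
Every task is finished by day 33, which is no later than the deadline of 38, so the schedule is feasible.

Yes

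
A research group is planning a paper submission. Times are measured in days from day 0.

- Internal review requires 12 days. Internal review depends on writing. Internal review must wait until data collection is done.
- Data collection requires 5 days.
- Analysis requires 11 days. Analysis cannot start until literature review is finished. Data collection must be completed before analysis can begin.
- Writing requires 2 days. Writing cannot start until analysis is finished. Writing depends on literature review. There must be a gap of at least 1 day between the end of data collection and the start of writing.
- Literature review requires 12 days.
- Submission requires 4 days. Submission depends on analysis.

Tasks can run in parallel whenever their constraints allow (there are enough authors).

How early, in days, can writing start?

Data collection can start immediately at day 0; it finishes at day 5.
Literature review can start immediately at day 0; it finishes at day 12.
Analysis has to wait for literature review (finishes day 12); data collection (finishes day 5). The latest of these is day 12, so analysis runs day 12 to 12 + 11 = day 23.
Writing waits on analysis (finishes day 23); literature review (finishes day 12); data collection (finishes day 5, plus 1-day gap → day 6). The latest of these is day 23, which is the earliest writing can start.

23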